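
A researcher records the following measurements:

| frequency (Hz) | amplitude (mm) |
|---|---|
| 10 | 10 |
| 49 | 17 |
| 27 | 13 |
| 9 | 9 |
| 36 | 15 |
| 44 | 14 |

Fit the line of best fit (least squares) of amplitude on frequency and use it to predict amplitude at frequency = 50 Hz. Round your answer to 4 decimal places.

16.5619

n = 6, Σx = 175, Σy = 78, Σxy = 2521, Σx² = 6543
Sxx = Σx² − (Σx)²/n = 6543 − 5104.166667 = 1438.833333
Sxy = Σxy − (Σx)(Σy)/n = 2521 − 2275 = 246
b = Sxy/Sxx = 246/1438.833333 = 0.170972
a = ȳ − b·x̄ = 13 − 0.170972·29.166667 = 8.013321
ŷ(50) = a + b·50 = 8.013321 + 0.170972·50 = 16.561914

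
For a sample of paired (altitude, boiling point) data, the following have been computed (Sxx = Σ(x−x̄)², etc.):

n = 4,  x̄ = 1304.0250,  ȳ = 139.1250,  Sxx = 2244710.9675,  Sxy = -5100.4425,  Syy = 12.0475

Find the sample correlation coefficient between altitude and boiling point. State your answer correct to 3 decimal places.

-0.981

r = Sxy/√(Sxx·Syy) = -5100.4425/√(27043155.380956) = -5100.4425/5200.303393 = -0.980797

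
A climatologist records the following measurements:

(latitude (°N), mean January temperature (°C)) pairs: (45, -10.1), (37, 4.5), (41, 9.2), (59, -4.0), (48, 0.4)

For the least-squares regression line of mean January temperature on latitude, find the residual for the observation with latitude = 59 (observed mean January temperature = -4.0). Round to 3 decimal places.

n = 5, Σx = 230, Σy = 0, Σxy = -127.6, Σx² = 10860
Sxx = Σx² − (Σx)²/n = 10860 − 10580 = 280
Sxy = Σxy − (Σx)(Σy)/n = -127.6 − 0 = -127.6
b = Sxy/Sxx = -127.6/280 = -0.455714
a = ȳ − b·x̄ = 0 − (-0.455714)·46 = 20.962857
ŷ(59) = 20.962857 + (-0.455714)·59 = -5.924286
residual = y − ŷ = -4.0 − (-5.924286) = 1.924286

1.924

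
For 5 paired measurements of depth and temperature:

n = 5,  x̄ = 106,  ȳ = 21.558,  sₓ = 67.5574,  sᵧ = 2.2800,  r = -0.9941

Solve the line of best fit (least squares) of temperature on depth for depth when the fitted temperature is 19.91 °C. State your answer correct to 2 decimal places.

b = r · sᵧ/sₓ = -0.9941 · 2.28/67.5574 = -0.033550
a = ȳ − b·x̄ = 21.558 − (-0.033550)·106 = 25.114296
Set a + b·x = 19.91: x = (19.91 − 25.114296) / (-0.033550) = 155.120775

155.12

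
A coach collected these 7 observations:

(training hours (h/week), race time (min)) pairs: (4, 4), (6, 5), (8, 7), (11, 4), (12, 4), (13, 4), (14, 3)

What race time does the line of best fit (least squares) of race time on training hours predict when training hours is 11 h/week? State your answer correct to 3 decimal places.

4.231

n = 7, Σx = 68, Σy = 31, Σxy = 288, Σx² = 746
Sxx = Σx² − (Σx)²/n = 746 − 660.571429 = 85.428571
Sxy = Σxy − (Σx)(Σy)/n = 288 − 301.142857 = -13.142857
b = Sxy/Sxx = -13.142857/85.428571 = -0.153846
a = ȳ − b·x̄ = 4.428571 − (-0.153846)·9.714286 = 5.923077
ŷ(11) = a + b·11 = 5.923077 + (-0.153846)·11 = 4.230769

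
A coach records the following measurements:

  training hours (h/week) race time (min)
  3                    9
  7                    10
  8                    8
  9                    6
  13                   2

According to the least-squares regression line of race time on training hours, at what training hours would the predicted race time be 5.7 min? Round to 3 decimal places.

9.733

n = 5, Σx = 40, Σy = 35, Σxy = 241, Σx² = 372
Sxx = Σx² − (Σx)²/n = 372 − 320 = 52
Sxy = Σxy − (Σx)(Σy)/n = 241 − 280 = -39
b = Sxy/Sxx = -39/52 = -0.75
a = ȳ − b·x̄ = 7 − (-0.75)·8 = 13
Set a + b·x = 5.7: x = (5.7 − 13) / (-0.75) = 9.733333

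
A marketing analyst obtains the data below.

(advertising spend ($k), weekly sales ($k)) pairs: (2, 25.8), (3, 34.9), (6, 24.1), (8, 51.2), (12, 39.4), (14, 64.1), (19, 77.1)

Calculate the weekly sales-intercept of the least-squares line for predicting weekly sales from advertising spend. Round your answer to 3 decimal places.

19.222

n = 7, Σx = 64, Σy = 316.6, Σxy = 3545.6, Σx² = 814
Sxx = Σx² − (Σx)²/n = 814 − 585.142857 = 228.857143
Sxy = Σxy − (Σx)(Σy)/n = 3545.6 − 2894.628571 = 650.971429
b = Sxy/Sxx = 650.971429/228.857143 = 2.844444
a = ȳ − b·x̄ = 45.228571 − 2.844444·9.142857 = 19.222222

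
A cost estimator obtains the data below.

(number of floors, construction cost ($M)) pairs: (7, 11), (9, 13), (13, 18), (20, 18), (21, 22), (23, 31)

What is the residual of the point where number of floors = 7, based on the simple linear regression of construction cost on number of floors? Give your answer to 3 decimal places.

n = 6, Σx = 93, Σy = 113, Σxy = 1963, Σx² = 1669
Sxx = Σx² − (Σx)²/n = 1669 − 1441.5 = 227.5
Sxy = Σxy − (Σx)(Σy)/n = 1963 − 1751.5 = 211.5
b = Sxy/Sxx = 211.5/227.5 = 0.929670
a = ȳ − b·x̄ = 18.833333 − 0.929670·15.5 = 4.423443
ŷ(7) = 4.423443 + 0.929670·7 = 10.931136
residual = y − ŷ = 11 − 10.931136 = 0.068864

0.069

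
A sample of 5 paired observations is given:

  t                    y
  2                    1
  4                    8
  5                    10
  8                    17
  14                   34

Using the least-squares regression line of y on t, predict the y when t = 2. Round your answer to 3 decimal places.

1.656

n = 5, Σx = 33, Σy = 70, Σxy = 696, Σx² = 305
Sxx = Σx² − (Σx)²/n = 305 − 217.8 = 87.2
Sxy = Σxy − (Σx)(Σy)/n = 696 − 462 = 234
b = Sxy/Sxx = 234/87.2 = 2.683486
a = ȳ − b·x̄ = 14 − 2.683486·6.6 = -3.711009
ŷ(2) = a + b·2 = -3.711009 + 2.683486·2 = 1.655963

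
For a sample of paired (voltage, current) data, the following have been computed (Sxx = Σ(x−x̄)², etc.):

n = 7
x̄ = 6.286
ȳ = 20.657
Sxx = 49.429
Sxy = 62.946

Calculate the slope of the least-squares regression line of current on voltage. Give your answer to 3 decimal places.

b = Sxy/Sxx = 62.946/49.429 = 1.273463

1.273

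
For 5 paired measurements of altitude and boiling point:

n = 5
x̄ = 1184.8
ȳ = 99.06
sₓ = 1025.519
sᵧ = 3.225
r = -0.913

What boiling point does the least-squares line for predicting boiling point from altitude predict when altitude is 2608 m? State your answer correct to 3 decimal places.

b = r · sᵧ/sₓ = -0.913 · 3.225/1025.519 = -0.002871
a = ȳ − b·x̄ = 99.06 − (-0.002871)·1184.8 = 102.461746
ŷ(2608) = a + b·2608 = 102.461746 + (-0.002871)·2608 = 94.973771

94.974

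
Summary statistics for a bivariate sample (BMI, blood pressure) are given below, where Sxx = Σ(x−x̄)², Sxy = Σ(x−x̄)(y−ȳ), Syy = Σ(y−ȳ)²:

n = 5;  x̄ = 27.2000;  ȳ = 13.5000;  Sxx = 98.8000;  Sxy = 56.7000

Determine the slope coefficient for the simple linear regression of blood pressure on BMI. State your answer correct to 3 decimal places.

b = Sxy/Sxx = 56.7/98.8 = 0.573887

0.574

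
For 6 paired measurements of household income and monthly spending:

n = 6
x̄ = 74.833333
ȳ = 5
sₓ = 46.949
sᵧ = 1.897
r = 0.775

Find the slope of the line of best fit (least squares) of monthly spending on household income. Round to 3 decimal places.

0.031

b = r · sᵧ/sₓ = 0.775 · 1.897/46.949 = 0.031314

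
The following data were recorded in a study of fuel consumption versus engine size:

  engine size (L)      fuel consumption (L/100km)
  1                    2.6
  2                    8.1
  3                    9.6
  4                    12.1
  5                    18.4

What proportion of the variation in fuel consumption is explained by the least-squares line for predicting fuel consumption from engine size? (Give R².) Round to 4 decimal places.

n = 5, Σx = 15, Σy = 50.8, Σxy = 188, Σx² = 55, Σy² = 649.5
Sxx = Σx² − (Σx)²/n = 55 − 45 = 10
Sxy = Σxy − (Σx)(Σy)/n = 188 − 152.4 = 35.6
Syy = Σy² − (Σy)²/n = 649.5 − 516.128 = 133.372
R² = Sxy²/(Sxx·Syy) = (35.6)²/(10·133.372) = 0.950244

0.9502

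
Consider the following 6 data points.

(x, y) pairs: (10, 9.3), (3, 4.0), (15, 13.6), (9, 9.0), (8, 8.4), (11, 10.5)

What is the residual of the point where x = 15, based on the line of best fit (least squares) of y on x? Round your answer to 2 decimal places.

n = 6, Σx = 56, Σy = 54.8, Σxy = 572.7, Σx² = 600
Sxx = Σx² − (Σx)²/n = 600 − 522.666667 = 77.333333
Sxy = Σxy − (Σx)(Σy)/n = 572.7 − 511.466667 = 61.233333
b = Sxy/Sxx = 61.233333/77.333333 = 0.791810
a = ȳ − b·x̄ = 9.133333 − 0.791810·9.333333 = 1.743103
ŷ(15) = 1.743103 + 0.791810·15 = 13.620259
residual = y − ŷ = 13.6 − 13.620259 = -0.020259

-0.02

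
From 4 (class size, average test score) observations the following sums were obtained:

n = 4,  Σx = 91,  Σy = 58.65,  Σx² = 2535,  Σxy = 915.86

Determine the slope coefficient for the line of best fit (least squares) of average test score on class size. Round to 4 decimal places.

Sxx = Σx² − (Σx)²/n = 2535 − 2070.25 = 464.75
Sxy = Σxy − (Σx)(Σy)/n = 915.86 − 1334.2875 = -418.4275
b = Sxy/Sxx = -418.4275/464.75 = -0.900328

-0.9003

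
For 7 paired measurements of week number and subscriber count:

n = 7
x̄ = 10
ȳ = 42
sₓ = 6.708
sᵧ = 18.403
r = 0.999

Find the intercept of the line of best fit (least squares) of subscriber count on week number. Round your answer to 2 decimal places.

b = r · sᵧ/sₓ = 0.999 · 18.403/6.708 = 2.740697
a = ȳ − b·x̄ = 42 − 2.740697·10 = 14.593028

14.59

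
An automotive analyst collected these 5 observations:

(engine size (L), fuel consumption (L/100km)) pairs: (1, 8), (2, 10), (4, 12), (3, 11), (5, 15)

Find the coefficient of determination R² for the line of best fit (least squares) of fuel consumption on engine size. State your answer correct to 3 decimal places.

0.955

n = 5, Σx = 15, Σy = 56, Σxy = 184, Σx² = 55, Σy² = 654
Sxx = Σx² − (Σx)²/n = 55 − 45 = 10
Sxy = Σxy − (Σx)(Σy)/n = 184 − 168 = 16
Syy = Σy² − (Σy)²/n = 654 − 627.2 = 26.8
R² = Sxy²/(Sxx·Syy) = (16)²/(10·26.8) = 0.955224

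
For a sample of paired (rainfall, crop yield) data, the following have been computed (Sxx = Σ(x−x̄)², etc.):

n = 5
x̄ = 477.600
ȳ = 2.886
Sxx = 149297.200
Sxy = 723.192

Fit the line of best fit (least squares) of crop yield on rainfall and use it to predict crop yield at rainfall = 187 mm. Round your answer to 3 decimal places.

1.478

b = Sxy/Sxx = 723.192/149297.2 = 0.004844
a = ȳ − b·x̄ = 2.886 − 0.004844·477.6 = 0.572517
ŷ(187) = a + b·187 = 0.572517 + 0.004844·187 = 1.478341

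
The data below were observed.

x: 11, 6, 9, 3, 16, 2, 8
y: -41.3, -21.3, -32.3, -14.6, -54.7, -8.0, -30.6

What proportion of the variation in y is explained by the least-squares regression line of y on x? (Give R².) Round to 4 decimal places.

0.9905

n = 7, Σx = 55, Σy = -202.8, Σxy = -2052.6, Σx² = 571, Σy² = 7408.28
Sxx = Σx² − (Σx)²/n = 571 − 432.142857 = 138.857143
Sxy = Σxy − (Σx)(Σy)/n = -2052.6 − (-1593.428571) = -459.171429
Syy = Σy² − (Σy)²/n = 7408.28 − 5875.405714 = 1532.874286
R² = Sxy²/(Sxx·Syy) = (-459.171429)²/(138.857143·1532.874286) = 0.990547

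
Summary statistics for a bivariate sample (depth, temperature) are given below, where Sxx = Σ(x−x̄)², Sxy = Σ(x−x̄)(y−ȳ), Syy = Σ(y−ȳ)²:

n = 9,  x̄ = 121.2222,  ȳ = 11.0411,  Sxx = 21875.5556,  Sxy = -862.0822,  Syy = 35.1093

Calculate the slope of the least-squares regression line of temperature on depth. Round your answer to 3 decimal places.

b = Sxy/Sxx = -862.0822/21875.5556 = -0.039408

-0.039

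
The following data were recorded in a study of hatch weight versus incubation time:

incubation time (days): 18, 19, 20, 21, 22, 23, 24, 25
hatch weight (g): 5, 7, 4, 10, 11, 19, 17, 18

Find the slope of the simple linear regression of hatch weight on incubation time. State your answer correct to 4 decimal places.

n = 8, Σx = 172, Σy = 91, Σxy = 2050, Σx² = 3740
Sxx = Σx² − (Σx)²/n = 3740 − 3698 = 42
Sxy = Σxy − (Σx)(Σy)/n = 2050 − 1956.5 = 93.5
b = Sxy/Sxx = 93.5/42 = 2.226190

2.2262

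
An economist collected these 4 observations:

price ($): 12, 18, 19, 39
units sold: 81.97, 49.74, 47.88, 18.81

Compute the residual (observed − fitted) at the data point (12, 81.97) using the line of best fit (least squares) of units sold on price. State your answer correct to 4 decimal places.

n = 4, Σx = 88, Σy = 198.4, Σxy = 3522.27, Σx² = 2350
Sxx = Σx² − (Σx)²/n = 2350 − 1936 = 414
Sxy = Σxy − (Σx)(Σy)/n = 3522.27 − 4364.8 = -842.53
b = Sxy/Sxx = -842.53/414 = -2.035097
a = ȳ − b·x̄ = 49.6 − (-2.035097)·22 = 94.372126
ŷ(12) = 94.372126 + (-2.035097)·12 = 69.950966
residual = y − ŷ = 81.97 − 69.950966 = 12.019034

12.0190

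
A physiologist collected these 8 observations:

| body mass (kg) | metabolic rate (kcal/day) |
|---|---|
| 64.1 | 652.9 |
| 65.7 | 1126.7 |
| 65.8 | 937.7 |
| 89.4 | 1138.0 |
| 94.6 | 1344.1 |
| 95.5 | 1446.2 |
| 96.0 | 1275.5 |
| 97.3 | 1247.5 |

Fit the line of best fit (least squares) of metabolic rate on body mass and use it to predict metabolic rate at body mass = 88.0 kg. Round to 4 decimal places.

n = 8, Σx = 668.4, Σy = 9168.6, Σxy = 788406.65, Σx² = 57500
Sxx = Σx² − (Σx)²/n = 57500 − 55844.82 = 1655.18
Sxy = Σxy − (Σx)(Σy)/n = 788406.65 − 766036.53 = 22370.12
b = Sxy/Sxx = 22370.12/1655.18 = 13.515219
a = ȳ − b·x̄ = 1146.075 − 13.515219·83.55 = 16.878462
ŷ(88.0) = a + b·88.0 = 16.878462 + 13.515219·88 = 1206.217724

1206.2177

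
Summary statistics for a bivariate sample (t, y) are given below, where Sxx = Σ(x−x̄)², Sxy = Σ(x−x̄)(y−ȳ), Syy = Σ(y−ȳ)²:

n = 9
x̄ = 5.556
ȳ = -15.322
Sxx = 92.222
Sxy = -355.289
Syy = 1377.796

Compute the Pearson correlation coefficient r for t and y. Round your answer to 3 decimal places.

-0.997

r = Sxy/√(Sxx·Syy) = -355.289/√(127063.102712) = -355.289/356.459118 = -0.996717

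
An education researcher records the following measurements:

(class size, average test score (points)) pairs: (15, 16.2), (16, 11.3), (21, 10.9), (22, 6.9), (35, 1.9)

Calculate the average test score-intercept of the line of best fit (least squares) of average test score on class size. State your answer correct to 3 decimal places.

22.955

n = 5, Σx = 109, Σy = 47.2, Σxy = 871, Σx² = 2631
Sxx = Σx² − (Σx)²/n = 2631 − 2376.2 = 254.8
Sxy = Σxy − (Σx)(Σy)/n = 871 − 1028.96 = -157.96
b = Sxy/Sxx = -157.96/254.8 = -0.619937
a = ȳ − b·x̄ = 9.44 − (-0.619937)·21.8 = 22.954631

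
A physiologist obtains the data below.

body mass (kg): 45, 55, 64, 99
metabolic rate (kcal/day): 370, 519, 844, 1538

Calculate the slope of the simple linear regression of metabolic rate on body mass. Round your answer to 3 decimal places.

n = 4, Σx = 263, Σy = 3271, Σxy = 251473, Σx² = 18947
Sxx = Σx² − (Σx)²/n = 18947 − 17292.25 = 1654.75
Sxy = Σxy − (Σx)(Σy)/n = 251473 − 215068.25 = 36404.75
b = Sxy/Sxx = 36404.75/1654.75 = 22.000151

22.000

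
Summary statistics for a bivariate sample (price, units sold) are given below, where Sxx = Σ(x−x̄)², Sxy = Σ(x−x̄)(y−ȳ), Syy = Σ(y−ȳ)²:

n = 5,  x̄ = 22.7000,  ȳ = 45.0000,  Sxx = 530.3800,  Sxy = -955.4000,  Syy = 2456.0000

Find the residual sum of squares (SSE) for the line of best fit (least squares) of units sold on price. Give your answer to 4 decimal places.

734.9902

b = Sxy/Sxx = -955.4/530.38 = -1.801350
SSE = Syy − b·Sxy = 2456 − (-1.801350)·(-955.4) = 734.990233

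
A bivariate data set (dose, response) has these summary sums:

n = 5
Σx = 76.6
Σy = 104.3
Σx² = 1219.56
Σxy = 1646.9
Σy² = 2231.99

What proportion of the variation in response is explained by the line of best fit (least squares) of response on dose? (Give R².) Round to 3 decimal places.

Sxx = Σx² − (Σx)²/n = 1219.56 − 1173.512 = 46.048
Sxy = Σxy − (Σx)(Σy)/n = 1646.9 − 1597.876 = 49.024
Syy = Σy² − (Σy)²/n = 2231.99 − 2175.698 = 56.292
R² = Sxy²/(Sxx·Syy) = (49.024)²/(46.048·56.292) = 0.927171

0.927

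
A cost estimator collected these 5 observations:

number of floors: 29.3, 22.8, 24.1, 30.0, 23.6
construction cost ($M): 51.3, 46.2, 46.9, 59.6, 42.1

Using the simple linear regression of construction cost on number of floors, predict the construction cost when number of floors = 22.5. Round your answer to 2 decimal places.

43.30

n = 5, Σx = 129.8, Σy = 246.1, Σxy = 6468.3, Σx² = 3416.1
Sxx = Σx² − (Σx)²/n = 3416.1 − 3369.608 = 46.492
Sxy = Σxy − (Σx)(Σy)/n = 6468.3 − 6388.756 = 79.544
b = Sxy/Sxx = 79.544/46.492 = 1.710918
a = ȳ − b·x̄ = 49.22 − 1.710918·25.96 = 4.804569
ŷ(22.5) = a + b·22.5 = 4.804569 + 1.710918·22.5 = 43.300224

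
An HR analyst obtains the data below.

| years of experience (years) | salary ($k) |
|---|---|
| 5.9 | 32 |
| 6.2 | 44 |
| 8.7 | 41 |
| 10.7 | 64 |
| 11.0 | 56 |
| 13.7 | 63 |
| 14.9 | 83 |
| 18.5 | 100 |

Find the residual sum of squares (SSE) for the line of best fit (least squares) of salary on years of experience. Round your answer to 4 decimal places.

n = 8, Σx = 89.6, Σy = 483, Σxy = 6068.9, Σx² = 1136.38, Σy² = 32731
Sxx = Σx² − (Σx)²/n = 1136.38 − 1003.52 = 132.86
Sxy = Σxy − (Σx)(Σy)/n = 6068.9 − 5409.6 = 659.3
Syy = Σy² − (Σy)²/n = 32731 − 29161.125 = 3569.875
b = Sxy/Sxx = 659.3/132.86 = 4.962366
SSE = Syy − b·Sxy = 3569.875 − 4.962366·659.3 = 298.186832

298.1868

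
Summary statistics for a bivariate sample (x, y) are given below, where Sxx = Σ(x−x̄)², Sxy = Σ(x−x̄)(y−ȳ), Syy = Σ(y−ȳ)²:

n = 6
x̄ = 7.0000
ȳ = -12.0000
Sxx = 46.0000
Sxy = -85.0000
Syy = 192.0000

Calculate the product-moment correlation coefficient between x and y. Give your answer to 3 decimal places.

r = Sxy/√(Sxx·Syy) = -85/√(8832) = -85/93.978721 = -0.904460

-0.904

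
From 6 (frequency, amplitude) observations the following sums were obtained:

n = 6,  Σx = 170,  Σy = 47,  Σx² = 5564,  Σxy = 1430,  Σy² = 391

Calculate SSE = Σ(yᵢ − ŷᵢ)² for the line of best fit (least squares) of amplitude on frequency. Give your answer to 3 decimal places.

Sxx = Σx² − (Σx)²/n = 5564 − 4816.666667 = 747.333333
Sxy = Σxy − (Σx)(Σy)/n = 1430 − 1331.666667 = 98.333333
Syy = Σy² − (Σy)²/n = 391 − 368.166667 = 22.833333
b = Sxy/Sxx = 98.333333/747.333333 = 0.131579
SSE = Syy − b·Sxy = 22.833333 − 0.131579·98.333333 = 9.894737

9.895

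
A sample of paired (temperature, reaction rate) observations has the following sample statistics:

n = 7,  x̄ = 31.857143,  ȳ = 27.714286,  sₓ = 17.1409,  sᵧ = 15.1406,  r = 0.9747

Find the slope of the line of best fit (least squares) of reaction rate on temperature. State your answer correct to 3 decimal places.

0.861

b = r · sᵧ/sₓ = 0.9747 · 15.1406/17.1409 = 0.860955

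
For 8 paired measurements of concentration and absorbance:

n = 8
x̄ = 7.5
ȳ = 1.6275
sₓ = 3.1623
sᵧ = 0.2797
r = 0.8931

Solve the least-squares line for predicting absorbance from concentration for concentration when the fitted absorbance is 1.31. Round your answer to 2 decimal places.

3.48

b = r · sᵧ/sₓ = 0.8931 · 0.2797/3.1623 = 0.078993
a = ȳ − b·x̄ = 1.6275 − 0.078993·7.5 = 1.035051
Set a + b·x = 1.31: x = (1.31 − 1.035051) / 0.078993 = 3.480665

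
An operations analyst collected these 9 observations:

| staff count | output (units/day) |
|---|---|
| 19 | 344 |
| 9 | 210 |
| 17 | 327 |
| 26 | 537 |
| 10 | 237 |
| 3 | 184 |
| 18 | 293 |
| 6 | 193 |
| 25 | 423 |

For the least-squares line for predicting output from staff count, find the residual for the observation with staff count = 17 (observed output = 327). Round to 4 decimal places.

-8.4855

n = 9, Σx = 133, Σy = 2748, Σxy = 47876, Σx² = 2501
Sxx = Σx² − (Σx)²/n = 2501 − 1965.444444 = 535.555556
Sxy = Σxy − (Σx)(Σy)/n = 47876 − 40609.333333 = 7266.666667
b = Sxy/Sxx = 7266.666667/535.555556 = 13.568465
a = ȳ − b·x̄ = 305.333333 − 13.568465·14.777778 = 104.821577
ŷ(17) = 104.821577 + 13.568465·17 = 335.485477
residual = y − ŷ = 327 − 335.485477 = -8.485477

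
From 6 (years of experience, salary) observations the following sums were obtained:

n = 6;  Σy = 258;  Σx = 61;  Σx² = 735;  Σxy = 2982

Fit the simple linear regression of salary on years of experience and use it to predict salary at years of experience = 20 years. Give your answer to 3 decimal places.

Sxx = Σx² − (Σx)²/n = 735 − 620.166667 = 114.833333
Sxy = Σxy − (Σx)(Σy)/n = 2982 − 2623 = 359
b = Sxy/Sxx = 359/114.833333 = 3.126270
a = ȳ − b·x̄ = 43 − 3.126270·10.166667 = 11.216255
ŷ(20) = a + b·20 = 11.216255 + 3.126270·20 = 73.741655

73.742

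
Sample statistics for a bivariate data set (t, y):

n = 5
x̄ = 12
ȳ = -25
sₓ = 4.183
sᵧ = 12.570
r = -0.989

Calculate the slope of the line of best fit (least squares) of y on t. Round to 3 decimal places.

-2.972

b = r · sᵧ/sₓ = -0.989 · 12.57/4.183 = -2.971965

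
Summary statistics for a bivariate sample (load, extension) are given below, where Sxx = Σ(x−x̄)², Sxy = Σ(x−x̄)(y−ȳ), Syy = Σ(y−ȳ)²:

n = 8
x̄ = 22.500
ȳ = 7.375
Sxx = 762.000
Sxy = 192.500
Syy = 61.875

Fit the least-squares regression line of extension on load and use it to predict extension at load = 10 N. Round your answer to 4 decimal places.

b = Sxy/Sxx = 192.5/762 = 0.252625
a = ȳ − b·x̄ = 7.375 − 0.252625·22.5 = 1.690945
ŷ(10) = a + b·10 = 1.690945 + 0.252625·10 = 4.217192

4.2172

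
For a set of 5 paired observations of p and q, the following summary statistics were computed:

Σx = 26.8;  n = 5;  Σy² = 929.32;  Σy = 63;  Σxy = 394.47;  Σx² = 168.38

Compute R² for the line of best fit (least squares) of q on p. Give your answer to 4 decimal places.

0.9622

Sxx = Σx² − (Σx)²/n = 168.38 − 143.648 = 24.732
Sxy = Σxy − (Σx)(Σy)/n = 394.47 − 337.68 = 56.79
Syy = Σy² − (Σy)²/n = 929.32 − 793.8 = 135.52
R² = Sxy²/(Sxx·Syy) = (56.79)²/(24.732·135.52) = 0.962235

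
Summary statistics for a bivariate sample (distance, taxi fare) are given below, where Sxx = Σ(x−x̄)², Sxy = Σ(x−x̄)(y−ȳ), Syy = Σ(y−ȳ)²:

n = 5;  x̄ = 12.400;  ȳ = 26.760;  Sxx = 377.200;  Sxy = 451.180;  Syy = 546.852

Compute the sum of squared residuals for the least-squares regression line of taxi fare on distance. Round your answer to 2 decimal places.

7.18

b = Sxy/Sxx = 451.18/377.2 = 1.196129
SSE = Syy − b·Sxy = 546.852 − 1.196129·451.18 = 7.182349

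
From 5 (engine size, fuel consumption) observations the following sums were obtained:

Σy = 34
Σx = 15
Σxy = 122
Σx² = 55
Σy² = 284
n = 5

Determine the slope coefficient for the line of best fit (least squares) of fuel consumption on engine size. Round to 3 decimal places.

2.000

Sxx = Σx² − (Σx)²/n = 55 − 45 = 10
Sxy = Σxy − (Σx)(Σy)/n = 122 − 102 = 20
b = Sxy/Sxx = 20/10 = 2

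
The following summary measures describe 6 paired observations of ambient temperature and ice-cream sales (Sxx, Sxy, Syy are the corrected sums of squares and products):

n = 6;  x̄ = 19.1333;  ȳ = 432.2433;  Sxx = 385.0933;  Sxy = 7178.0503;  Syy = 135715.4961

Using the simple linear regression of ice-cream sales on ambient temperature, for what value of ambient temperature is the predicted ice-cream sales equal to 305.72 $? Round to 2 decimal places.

12.35

b = Sxy/Sxx = 7178.0503/385.0933 = 18.639769
a = ȳ − b·x̄ = 432.2433 − 18.639769·19.1333 = 75.603001
Set a + b·x = 305.72: x = (305.72 − 75.603001) / 18.639769 = 12.345485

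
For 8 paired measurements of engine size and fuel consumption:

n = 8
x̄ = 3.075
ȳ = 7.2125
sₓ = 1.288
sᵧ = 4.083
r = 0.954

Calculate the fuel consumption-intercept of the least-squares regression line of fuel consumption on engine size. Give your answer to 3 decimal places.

-2.087

b = r · sᵧ/sₓ = 0.954 · 4.083/1.288 = 3.024210
a = ȳ − b·x̄ = 7.2125 − 3.024210·3.075 = -2.086945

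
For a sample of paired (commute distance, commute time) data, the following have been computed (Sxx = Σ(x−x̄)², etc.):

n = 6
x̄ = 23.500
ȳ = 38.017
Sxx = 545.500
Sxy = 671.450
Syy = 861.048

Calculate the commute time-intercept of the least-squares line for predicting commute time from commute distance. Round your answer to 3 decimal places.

9.091

b = Sxy/Sxx = 671.45/545.5 = 1.230889
a = ȳ − b·x̄ = 38.017 − 1.230889·23.5 = 9.091106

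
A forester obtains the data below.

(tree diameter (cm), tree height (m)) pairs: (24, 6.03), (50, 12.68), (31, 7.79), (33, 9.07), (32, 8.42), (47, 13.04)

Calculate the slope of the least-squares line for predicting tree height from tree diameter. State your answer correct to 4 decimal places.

0.2726

n = 6, Σx = 217, Σy = 57.03, Σxy = 2201.84, Σx² = 8359
Sxx = Σx² − (Σx)²/n = 8359 − 7848.166667 = 510.833333
Sxy = Σxy − (Σx)(Σy)/n = 2201.84 − 2062.585 = 139.255
b = Sxy/Sxx = 139.255/510.833333 = 0.272604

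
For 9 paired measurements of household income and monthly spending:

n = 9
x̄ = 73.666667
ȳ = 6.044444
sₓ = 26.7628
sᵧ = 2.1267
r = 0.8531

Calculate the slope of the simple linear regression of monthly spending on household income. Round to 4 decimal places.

0.0678

b = r · sᵧ/sₓ = 0.8531 · 2.1267/26.7628 = 0.067791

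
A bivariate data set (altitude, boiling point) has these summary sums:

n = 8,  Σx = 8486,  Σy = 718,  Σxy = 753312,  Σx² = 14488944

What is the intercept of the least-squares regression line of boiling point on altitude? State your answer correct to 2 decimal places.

91.36

Sxx = Σx² − (Σx)²/n = 14488944 − 9001524.5 = 5487419.5
Sxy = Σxy − (Σx)(Σy)/n = 753312 − 761618.5 = -8306.5
b = Sxy/Sxx = -8306.5/5487419.5 = -0.001514
a = ȳ − b·x̄ = 89.75 − (-0.001514)·1060.75 = 91.355695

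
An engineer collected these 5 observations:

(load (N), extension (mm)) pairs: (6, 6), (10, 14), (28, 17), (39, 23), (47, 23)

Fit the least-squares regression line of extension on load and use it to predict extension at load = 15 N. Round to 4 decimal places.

12.5118

n = 5, Σx = 130, Σy = 83, Σxy = 2630, Σx² = 4650
Sxx = Σx² − (Σx)²/n = 4650 − 3380 = 1270
Sxy = Σxy − (Σx)(Σy)/n = 2630 − 2158 = 472
b = Sxy/Sxx = 472/1270 = 0.371654
a = ȳ − b·x̄ = 16.6 − 0.371654·26 = 6.937008
ŷ(15) = a + b·15 = 6.937008 + 0.371654·15 = 12.511811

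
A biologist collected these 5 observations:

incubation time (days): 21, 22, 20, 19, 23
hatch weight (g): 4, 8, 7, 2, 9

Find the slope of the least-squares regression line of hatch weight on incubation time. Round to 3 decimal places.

1.500

n = 5, Σx = 105, Σy = 30, Σxy = 645, Σx² = 2215
Sxx = Σx² − (Σx)²/n = 2215 − 2205 = 10
Sxy = Σxy − (Σx)(Σy)/n = 645 − 630 = 15
b = Sxy/Sxx = 15/10 = 1.5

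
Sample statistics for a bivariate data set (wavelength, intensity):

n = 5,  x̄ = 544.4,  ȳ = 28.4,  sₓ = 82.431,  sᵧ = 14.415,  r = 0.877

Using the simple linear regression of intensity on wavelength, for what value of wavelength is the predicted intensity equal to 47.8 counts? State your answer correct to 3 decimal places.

b = r · sᵧ/sₓ = 0.877 · 14.415/82.431 = 0.153364
a = ȳ − b·x̄ = 28.4 − 0.153364·544.4 = -55.091409
Set a + b·x = 47.8: x = (47.8 − (-55.091409)) / 0.153364 = 670.896369

670.896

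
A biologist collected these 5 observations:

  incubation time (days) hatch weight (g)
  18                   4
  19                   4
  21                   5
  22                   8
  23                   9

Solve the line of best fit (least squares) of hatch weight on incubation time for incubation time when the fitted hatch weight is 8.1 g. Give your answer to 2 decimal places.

22.61

n = 5, Σx = 103, Σy = 30, Σxy = 636, Σx² = 2139
Sxx = Σx² − (Σx)²/n = 2139 − 2121.8 = 17.2
Sxy = Σxy − (Σx)(Σy)/n = 636 − 618 = 18
b = Sxy/Sxx = 18/17.2 = 1.046512
a = ȳ − b·x̄ = 6 − 1.046512·20.6 = -15.558140
Set a + b·x = 8.1: x = (8.1 − (-15.558140)) / 1.046512 = 22.606667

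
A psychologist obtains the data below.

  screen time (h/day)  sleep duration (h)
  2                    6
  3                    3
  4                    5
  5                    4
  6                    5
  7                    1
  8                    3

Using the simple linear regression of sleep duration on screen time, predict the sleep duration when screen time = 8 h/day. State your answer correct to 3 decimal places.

n = 7, Σx = 35, Σy = 27, Σxy = 122, Σx² = 203
Sxx = Σx² − (Σx)²/n = 203 − 175 = 28
Sxy = Σxy − (Σx)(Σy)/n = 122 − 135 = -13
b = Sxy/Sxx = -13/28 = -0.464286
a = ȳ − b·x̄ = 3.857143 − (-0.464286)·5 = 6.178571
ŷ(8) = a + b·8 = 6.178571 + (-0.464286)·8 = 2.464286

2.464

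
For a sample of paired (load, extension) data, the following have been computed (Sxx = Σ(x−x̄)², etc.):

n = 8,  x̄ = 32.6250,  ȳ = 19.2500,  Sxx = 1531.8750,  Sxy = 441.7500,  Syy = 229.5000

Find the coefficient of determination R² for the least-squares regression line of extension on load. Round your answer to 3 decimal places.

R² = Sxy²/(Sxx·Syy) = (441.75)²/(1531.875·229.5) = 0.555069

0.555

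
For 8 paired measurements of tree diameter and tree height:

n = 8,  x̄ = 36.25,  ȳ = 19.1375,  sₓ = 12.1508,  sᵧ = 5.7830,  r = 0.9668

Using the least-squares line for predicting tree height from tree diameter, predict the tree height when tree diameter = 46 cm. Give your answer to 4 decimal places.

b = r · sᵧ/sₓ = 0.9668 · 5.783/12.1508 = 0.460135
a = ȳ − b·x̄ = 19.1375 − 0.460135·36.25 = 2.457618
ŷ(46) = a + b·46 = 2.457618 + 0.460135·46 = 23.623813

23.6238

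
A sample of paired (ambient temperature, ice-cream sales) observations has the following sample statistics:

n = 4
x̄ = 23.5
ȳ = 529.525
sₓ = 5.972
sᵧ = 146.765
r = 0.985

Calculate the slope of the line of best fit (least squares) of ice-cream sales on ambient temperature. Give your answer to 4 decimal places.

b = r · sᵧ/sₓ = 0.985 · 146.765/5.972 = 24.206886

24.2069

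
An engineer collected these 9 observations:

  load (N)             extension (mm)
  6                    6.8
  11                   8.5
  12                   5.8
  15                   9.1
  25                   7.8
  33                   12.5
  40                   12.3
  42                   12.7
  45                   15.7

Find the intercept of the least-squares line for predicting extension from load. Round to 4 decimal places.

5.0611

n = 9, Σx = 229, Σy = 91.2, Σxy = 2679.8, Σx² = 7629
Sxx = Σx² − (Σx)²/n = 7629 − 5826.777778 = 1802.222222
Sxy = Σxy − (Σx)(Σy)/n = 2679.8 − 2320.533333 = 359.266667
b = Sxy/Sxx = 359.266667/1802.222222 = 0.199346
a = ȳ − b·x̄ = 10.133333 − 0.199346·25.444444 = 5.061073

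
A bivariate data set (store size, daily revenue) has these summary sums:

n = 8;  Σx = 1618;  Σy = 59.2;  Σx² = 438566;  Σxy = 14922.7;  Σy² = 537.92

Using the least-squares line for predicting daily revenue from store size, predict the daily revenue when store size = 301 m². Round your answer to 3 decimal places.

Sxx = Σx² − (Σx)²/n = 438566 − 327240.5 = 111325.5
Sxy = Σxy − (Σx)(Σy)/n = 14922.7 − 11973.2 = 2949.5
b = Sxy/Sxx = 2949.5/111325.5 = 0.026494
a = ȳ − b·x̄ = 7.4 − 0.026494·202.25 = 2.041512
ŷ(301) = a + b·301 = 2.041512 + 0.026494·301 = 10.016320

10.016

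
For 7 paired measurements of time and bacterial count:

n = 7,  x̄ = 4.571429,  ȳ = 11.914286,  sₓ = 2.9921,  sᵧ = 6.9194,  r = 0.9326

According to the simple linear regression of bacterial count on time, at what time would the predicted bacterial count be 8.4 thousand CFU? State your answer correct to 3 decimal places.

b = r · sᵧ/sₓ = 0.9326 · 6.9194/2.9921 = 2.156690
a = ȳ − b·x̄ = 11.914286 − 2.156690·4.571429 = 2.055130
Set a + b·x = 8.4: x = (8.4 − 2.055130) / 2.156690 = 2.941948

2.942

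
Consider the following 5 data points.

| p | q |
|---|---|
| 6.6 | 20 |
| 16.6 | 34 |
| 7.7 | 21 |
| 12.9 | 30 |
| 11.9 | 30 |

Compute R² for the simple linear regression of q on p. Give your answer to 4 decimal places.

0.9622

n = 5, Σx = 55.7, Σy = 135, Σxy = 1602.1, Σx² = 686.43, Σy² = 3797
Sxx = Σx² − (Σx)²/n = 686.43 − 620.498 = 65.932
Sxy = Σxy − (Σx)(Σy)/n = 1602.1 − 1503.9 = 98.2
Syy = Σy² − (Σy)²/n = 3797 − 3645 = 152
R² = Sxy²/(Sxx·Syy) = (98.2)²/(65.932·152) = 0.962239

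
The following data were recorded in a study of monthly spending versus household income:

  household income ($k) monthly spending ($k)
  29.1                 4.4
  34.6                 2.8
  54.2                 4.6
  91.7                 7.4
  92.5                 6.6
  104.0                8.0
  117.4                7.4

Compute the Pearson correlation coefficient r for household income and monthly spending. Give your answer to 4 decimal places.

0.9295

n = 7, Σx = 523.5, Σy = 41.2, Σxy = 3464.08, Σx² = 46545.51, Σy² = 265.44
Sxx = Σx² − (Σx)²/n = 46545.51 − 39150.321429 = 7395.188571
Sxy = Σxy − (Σx)(Σy)/n = 3464.08 − 3081.171429 = 382.908571
Syy = Σy² − (Σy)²/n = 265.44 − 242.491429 = 22.948571
r = Sxy/√(Sxx·Syy) = 382.908571/√(169709.013159) = 382.908571/411.957538 = 0.929486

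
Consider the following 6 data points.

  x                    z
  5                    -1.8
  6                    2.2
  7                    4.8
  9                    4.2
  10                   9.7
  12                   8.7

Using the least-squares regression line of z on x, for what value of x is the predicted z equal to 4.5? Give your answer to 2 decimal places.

n = 6, Σx = 49, Σy = 27.8, Σxy = 277, Σx² = 435
Sxx = Σx² − (Σx)²/n = 435 − 400.166667 = 34.833333
Sxy = Σxy − (Σx)(Σy)/n = 277 − 227.033333 = 49.966667
b = Sxy/Sxx = 49.966667/34.833333 = 1.434450
a = ȳ − b·x̄ = 4.633333 − 1.434450·8.166667 = -7.081340
Set a + b·x = 4.5: x = (4.5 − (-7.081340)) / 1.434450 = 8.073716

8.07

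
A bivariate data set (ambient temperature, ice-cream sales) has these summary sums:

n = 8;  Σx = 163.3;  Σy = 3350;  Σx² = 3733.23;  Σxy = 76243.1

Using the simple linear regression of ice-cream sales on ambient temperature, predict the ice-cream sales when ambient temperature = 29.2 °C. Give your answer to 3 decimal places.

Sxx = Σx² − (Σx)²/n = 3733.23 − 3333.36125 = 399.86875
Sxy = Σxy − (Σx)(Σy)/n = 76243.1 − 68381.875 = 7861.225
b = Sxy/Sxx = 7861.225/399.86875 = 19.659513
a = ȳ − b·x̄ = 418.75 − 19.659513·20.4125 = 17.450185
ŷ(29.2) = a + b·29.2 = 17.450185 + 19.659513·29.2 = 591.507973

591.508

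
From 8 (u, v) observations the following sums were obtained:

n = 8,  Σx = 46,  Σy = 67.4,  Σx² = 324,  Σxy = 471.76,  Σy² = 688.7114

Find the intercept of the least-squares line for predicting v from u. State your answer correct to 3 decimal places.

Sxx = Σx² − (Σx)²/n = 324 − 264.5 = 59.5
Sxy = Σxy − (Σx)(Σy)/n = 471.76 − 387.55 = 84.21
b = Sxy/Sxx = 84.21/59.5 = 1.415294
a = ȳ − b·x̄ = 8.425 − 1.415294·5.75 = 0.287059

0.287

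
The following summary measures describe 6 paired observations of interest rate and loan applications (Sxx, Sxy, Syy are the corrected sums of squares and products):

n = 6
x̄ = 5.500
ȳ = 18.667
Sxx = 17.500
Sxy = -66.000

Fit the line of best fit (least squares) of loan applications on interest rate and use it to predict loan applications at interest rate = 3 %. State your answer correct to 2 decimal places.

b = Sxy/Sxx = -66/17.5 = -3.771429
a = ȳ − b·x̄ = 18.667 − (-3.771429)·5.5 = 39.409857
ŷ(3) = a + b·3 = 39.409857 + (-3.771429)·3 = 28.095571

28.10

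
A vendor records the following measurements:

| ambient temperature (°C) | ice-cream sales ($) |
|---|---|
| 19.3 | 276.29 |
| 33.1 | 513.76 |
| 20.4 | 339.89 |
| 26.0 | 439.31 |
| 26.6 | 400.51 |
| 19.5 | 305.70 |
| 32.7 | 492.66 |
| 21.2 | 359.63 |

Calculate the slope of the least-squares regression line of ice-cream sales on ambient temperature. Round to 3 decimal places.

14.641

n = 8, Σx = 198.8, Σy = 3127.75, Σxy = 81042.523, Σx² = 5166.8
Sxx = Σx² − (Σx)²/n = 5166.8 − 4940.18 = 226.62
Sxy = Σxy − (Σx)(Σy)/n = 81042.523 − 77724.5875 = 3317.9355
b = Sxy/Sxx = 3317.9355/226.62 = 14.640965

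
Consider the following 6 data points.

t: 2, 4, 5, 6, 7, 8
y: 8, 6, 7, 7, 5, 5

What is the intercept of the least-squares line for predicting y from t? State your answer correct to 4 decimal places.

8.7714

n = 6, Σx = 32, Σy = 38, Σxy = 192, Σx² = 194
Sxx = Σx² − (Σx)²/n = 194 − 170.666667 = 23.333333
Sxy = Σxy − (Σx)(Σy)/n = 192 − 202.666667 = -10.666667
b = Sxy/Sxx = -10.666667/23.333333 = -0.457143
a = ȳ − b·x̄ = 6.333333 − (-0.457143)·5.333333 = 8.771429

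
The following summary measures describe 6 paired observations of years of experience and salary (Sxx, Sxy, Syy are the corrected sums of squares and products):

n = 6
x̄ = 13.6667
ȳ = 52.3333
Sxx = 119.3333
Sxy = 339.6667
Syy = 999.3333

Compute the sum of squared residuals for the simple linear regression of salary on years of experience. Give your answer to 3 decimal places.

32.516

b = Sxy/Sxx = 339.6667/119.3333 = 2.846370
SSE = Syy − b·Sxy = 999.3333 − 2.846370·339.6667 = 32.516267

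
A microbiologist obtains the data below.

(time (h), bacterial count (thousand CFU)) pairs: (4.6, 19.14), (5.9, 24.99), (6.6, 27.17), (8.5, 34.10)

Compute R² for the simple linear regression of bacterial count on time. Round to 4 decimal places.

n = 4, Σx = 25.6, Σy = 105.4, Σxy = 704.657, Σx² = 171.78, Σy² = 2891.8586
Sxx = Σx² − (Σx)²/n = 171.78 − 163.84 = 7.94
Sxy = Σxy − (Σx)(Σy)/n = 704.657 − 674.56 = 30.097
Syy = Σy² − (Σy)²/n = 2891.8586 − 2777.29 = 114.5686
R² = Sxy²/(Sxx·Syy) = (30.097)²/(7.94·114.5686) = 0.995773

0.9958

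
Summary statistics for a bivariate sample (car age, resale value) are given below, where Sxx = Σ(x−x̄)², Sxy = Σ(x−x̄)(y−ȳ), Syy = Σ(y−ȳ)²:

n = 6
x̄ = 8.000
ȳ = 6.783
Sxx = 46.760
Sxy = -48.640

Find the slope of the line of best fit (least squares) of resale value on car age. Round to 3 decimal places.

-1.040

b = Sxy/Sxx = -48.64/46.76 = -1.040205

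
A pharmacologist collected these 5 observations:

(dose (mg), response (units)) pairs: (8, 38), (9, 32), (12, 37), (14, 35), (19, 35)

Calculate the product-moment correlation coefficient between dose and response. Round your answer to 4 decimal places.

n = 5, Σx = 62, Σy = 177, Σxy = 2191, Σx² = 846, Σy² = 6287
Sxx = Σx² − (Σx)²/n = 846 − 768.8 = 77.2
Sxy = Σxy − (Σx)(Σy)/n = 2191 − 2194.8 = -3.8
Syy = Σy² − (Σy)²/n = 6287 − 6265.8 = 21.2
r = Sxy/√(Sxx·Syy) = -3.8/√(1636.64) = -3.8/40.455408 = -0.093931

-0.0939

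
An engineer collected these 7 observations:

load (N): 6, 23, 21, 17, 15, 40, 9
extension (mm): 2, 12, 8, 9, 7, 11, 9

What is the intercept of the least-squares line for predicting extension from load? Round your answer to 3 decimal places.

n = 7, Σx = 131, Σy = 58, Σxy = 1235, Σx² = 3201
Sxx = Σx² − (Σx)²/n = 3201 − 2451.571429 = 749.428571
Sxy = Σxy − (Σx)(Σy)/n = 1235 − 1085.428571 = 149.571429
b = Sxy/Sxx = 149.571429/749.428571 = 0.199581
a = ȳ − b·x̄ = 8.285714 − 0.199581·18.714286 = 4.550705

4.551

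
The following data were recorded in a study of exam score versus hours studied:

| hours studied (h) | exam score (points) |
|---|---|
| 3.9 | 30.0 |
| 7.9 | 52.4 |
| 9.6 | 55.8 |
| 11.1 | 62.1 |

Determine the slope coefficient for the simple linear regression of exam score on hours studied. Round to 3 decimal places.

4.443

n = 4, Σx = 32.5, Σy = 200.3, Σxy = 1755.95, Σx² = 292.99
Sxx = Σx² − (Σx)²/n = 292.99 − 264.0625 = 28.9275
Sxy = Σxy − (Σx)(Σy)/n = 1755.95 − 1627.4375 = 128.5125
b = Sxy/Sxx = 128.5125/28.9275 = 4.442572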